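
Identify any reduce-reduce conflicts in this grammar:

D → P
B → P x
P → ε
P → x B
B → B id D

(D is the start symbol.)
No reduce-reduce conflicts

Augment with D' → D and build the canonical LR(0) collection (I0 = CLOSURE({[D' → . D]}), then GOTO on every symbol after a dot until no new states appear). It has 9 states:
  I0: { [D → . P], [D' → . D], [P → . x B], [P → .] }  — shift, reduce
  I1: { [D' → D .] }  — accept
  I2: { [D → P .] }  — reduce
  I3: { [B → . B id D], [B → . P x], [P → . x B], [P → .], [P → x . B] }  — shift, reduce
  I4: { [B → B . id D], [P → x B .] }  — shift, reduce
  I5: { [B → P . x] }  — shift
  I6: { [B → P x .] }  — reduce
  I7: { [B → B id . D], [D → . P], [P → . x B], [P → .] }  — shift, reduce
  I8: { [B → B id D .] }  — reduce

No state contains more than one complete item.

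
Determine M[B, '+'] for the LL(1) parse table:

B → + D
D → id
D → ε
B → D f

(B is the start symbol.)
B → + D

To find M[B, '+'], we find productions for B where '+' is in the predict set (PREDICT(N → α) = (FIRST(α) \ {ε}) ∪ (FOLLOW(N) if α ⇒* ε)).

Relevant sets:
  FIRST(D) = { 'id', ε }

B → + D: PREDICT = { '+' }
  '+' is in predict set, so this production goes in M[B, '+']
B → D f: PREDICT = { 'f', 'id' }

M[B, '+'] = B → + D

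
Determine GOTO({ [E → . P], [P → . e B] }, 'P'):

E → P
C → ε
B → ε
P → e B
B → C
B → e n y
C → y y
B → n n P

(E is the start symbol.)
{ [E → P .] }

GOTO(I, 'P') = CLOSURE({ [A → αX.β] : [A → α.Xβ] ∈ I, X = 'P' })

Items with dot before 'P', with the dot advanced:
  [E → . P] → [E → P .]
Closure adds nothing (no advanced item has the dot before a non-terminal).

GOTO = { [E → P .] }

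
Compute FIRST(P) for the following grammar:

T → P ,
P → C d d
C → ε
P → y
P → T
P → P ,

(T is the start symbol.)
{ 'd', 'y' }

To compute FIRST(P), examine every production with P on the left-hand side, reading each right-hand side left to right until a non-nullable symbol is reached.

FIRST sets of the other non-terminals involved (by the same procedure, iterated to a fixed point):
  FIRST(C) = { ε }
  FIRST(T) = { 'd', 'y' }

From P → C d d:
  - C is a non-terminal: add FIRST(C) \ {ε} = { }
    C is nullable, so continue to the next symbol
  - d is a terminal: add 'd' and stop
From P → y:
  - y is a terminal: add 'y' and stop
From P → T:
  - T is a non-terminal: add FIRST(T) \ {ε} = { 'd', 'y' }
    T is not nullable, so stop
From P → P ,:
  - P is the symbol being defined: contributes nothing new
    P is not nullable, so stop

Collecting: FIRST(P) = { 'd', 'y' }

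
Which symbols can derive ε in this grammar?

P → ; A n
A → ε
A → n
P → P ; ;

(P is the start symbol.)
{ 'A' }

ε-productions: A → ε
So A is immediately nullable.
No further non-terminal can be added: every production for the remaining non-terminals contains a terminal or a non-nullable non-terminal.
Nullable = { 'A' }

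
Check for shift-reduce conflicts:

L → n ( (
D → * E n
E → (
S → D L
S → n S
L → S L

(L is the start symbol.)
No shift-reduce conflicts

A shift-reduce conflict occurs when an LR(0) state has both:
  - a complete (reduce) item [A → α .] (dot at the end), and
  - a shift item [B → β . c γ] (dot before a terminal).

Augment with L' → L and build the canonical LR(0) collection (I0 = CLOSURE({[L' → . L]}), then GOTO on every symbol after a dot until no new states appear). It has 15 states:
  I0: { [D → . * E n], [L → . S L], [L → . n ( (], [L' → . L], [S → . D L], [S → . n S] }  — shift
  I1: { [D → * . E n], [E → . (] }  — shift
  I2: { [D → . * E n], [L → . S L], [L → . n ( (], [S → . D L], [S → . n S], [S → D . L] }  — shift
  I3: { [L' → L .] }  — accept
  I4: { [D → . * E n], [L → . S L], [L → . n ( (], [L → S . L], [S → . D L], [S → . n S] }  — shift
  I5: { [D → . * E n], [L → n . ( (], [S → . D L], [S → . n S], [S → n . S] }  — shift
  I6: { [L → n ( . (] }  — shift
  I7: { [S → n S .] }  — reduce
  I8: { [D → . * E n], [S → . D L], [S → . n S], [S → n . S] }  — shift
  I9: { [L → n ( ( .] }  — reduce
  I10: { [L → S L .] }  — reduce
  I11: { [S → D L .] }  — reduce
  I12: { [E → ( .] }  — reduce
  I13: { [D → * E . n] }  — shift
  I14: { [D → * E n .] }  — reduce

No state contains both a complete item and a shift item.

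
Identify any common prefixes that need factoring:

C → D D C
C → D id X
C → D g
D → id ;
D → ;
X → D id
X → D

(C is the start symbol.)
Yes, C has productions with common prefix 'D'; X has productions with common prefix 'D'

Left-factoring is needed when two productions for the same non-terminal
share a common prefix on the right-hand side.

Productions for C:
  C → D D C
  C → D id X
  C → D g
Productions for D:
  D → id ;
  D → ;
Productions for X:
  X → D id
  X → D

Found common prefix 'D' in productions for C
Found common prefix 'D' in productions for X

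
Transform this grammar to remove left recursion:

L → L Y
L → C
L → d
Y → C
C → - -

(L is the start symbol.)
L → C L'
L → d L'
L' → Y L'
L' → ε
Y → C
C → - -

L is directly left-recursive. The standard transformation for
  A → A α₁ | ... | A α_m | β₁ | ... | β_n
is
  A  → β₁ A' | ... | β_n A'
  A' → α₁ A' | ... | α_m A' | ε

L → C becomes L → C L'
L → d becomes L → d L'
L → L Y becomes L' → Y L'
Add L' → ε

Productions for other non-terminals are unchanged:
  Y → C
  C → - -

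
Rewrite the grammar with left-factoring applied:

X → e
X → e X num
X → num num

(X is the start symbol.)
X → e X'
X' → ε
X' → X num
X → num num

Left-factoring transforms A → αβ₁ | αβ₂ into A → αA' and A' → β₁ | β₂
(α is the longest common prefix among the alternatives). Repeat until
no nonterminal has two alternatives with a common prefix.

Round 1: X has alternatives sharing prefix 'e'. Introduce X': X → e X'
  Add: X' → ε
  Add: X' → X num

No remaining common prefixes — done.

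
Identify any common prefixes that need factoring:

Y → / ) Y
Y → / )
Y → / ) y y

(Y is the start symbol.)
Yes, Y has productions with common prefix '/ )'

Left-factoring is needed when two productions for the same non-terminal
share a common prefix on the right-hand side.

Productions for Y:
  Y → / ) Y
  Y → / )
  Y → / ) y y

Found common prefix '/ )' in productions for Y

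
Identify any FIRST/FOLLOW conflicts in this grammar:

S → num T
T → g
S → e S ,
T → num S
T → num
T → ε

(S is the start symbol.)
Nullable non-terminals: T.

T: nullable alternative(s) T → ε; FOLLOW(T) = { $, ',' }
  T → g: FIRST \ {ε} = { 'g' } — disjoint from FOLLOW(T)
  T → num S: FIRST \ {ε} = { 'num' } — disjoint from FOLLOW(T)
  T → num: FIRST \ {ε} = { 'num' } — disjoint from FOLLOW(T)
  T → ε: FIRST \ {ε} = { } — this is the only nullable alternative, skip

S has no nullable alternative, so no FIRST/FOLLOW check is needed there.

No FIRST/FOLLOW conflicts found.

Answer: No FIRST/FOLLOW conflicts.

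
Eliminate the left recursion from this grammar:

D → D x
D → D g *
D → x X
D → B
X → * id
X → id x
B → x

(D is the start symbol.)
D → x X D'
D → B D'
D' → x D'
D' → g * D'
D' → ε
X → * id
X → id x
B → x

D is directly left-recursive. The standard transformation for
  A → A α₁ | ... | A α_m | β₁ | ... | β_n
is
  A  → β₁ A' | ... | β_n A'
  A' → α₁ A' | ... | α_m A' | ε

D → x X becomes D → x X D'
D → B becomes D → B D'
D → D x becomes D' → x D'
D → D g * becomes D' → g * D'
Add D' → ε

Productions for other non-terminals are unchanged:
  X → * id
  X → id x
  B → x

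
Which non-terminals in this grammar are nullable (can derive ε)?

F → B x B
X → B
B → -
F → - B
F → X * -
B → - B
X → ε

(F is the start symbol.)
ε-productions: X → ε
So X is immediately nullable.
No further non-terminal can be added: every production for the remaining non-terminals contains a terminal or a non-nullable non-terminal.
Nullable = { 'X' }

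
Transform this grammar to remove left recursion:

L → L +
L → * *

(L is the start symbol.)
L is directly left-recursive. The standard transformation for
  A → A α₁ | ... | A α_m | β₁ | ... | β_n
is
  A  → β₁ A' | ... | β_n A'
  A' → α₁ A' | ... | α_m A' | ε

L → * * becomes L → * * L'
L → L + becomes L' → + L'
Add L' → ε

Resulting grammar:
L → * * L'
L' → + L'
L' → ε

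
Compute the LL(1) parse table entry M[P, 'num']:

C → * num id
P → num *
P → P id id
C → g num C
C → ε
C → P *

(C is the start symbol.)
P → num *, P → P id id

To find M[P, 'num'], we find productions for P where 'num' is in the predict set (PREDICT(N → α) = (FIRST(α) \ {ε}) ∪ (FOLLOW(N) if α ⇒* ε)).

Relevant sets:
  FIRST(P) = { 'num' }

P → num *: PREDICT = { 'num' }
  'num' is in predict set, so this production goes in M[P, 'num']
P → P id id: PREDICT = { 'num' }
  'num' is in predict set, so this production goes in M[P, 'num']

M[P, 'num'] = P → num *, P → P id id  (a multiply-defined cell — the grammar is not LL(1))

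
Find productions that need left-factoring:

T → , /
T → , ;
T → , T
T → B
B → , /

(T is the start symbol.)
Yes, T has productions with common prefix ','

Left-factoring is needed when two productions for the same non-terminal
share a common prefix on the right-hand side.

Productions for T:
  T → , /
  T → , ;
  T → , T
  T → B

Found common prefix ',' in productions for T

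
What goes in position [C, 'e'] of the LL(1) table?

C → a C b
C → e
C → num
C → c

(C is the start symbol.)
C → e

To find M[C, 'e'], we find productions for C where 'e' is in the predict set (PREDICT(N → α) = (FIRST(α) \ {ε}) ∪ (FOLLOW(N) if α ⇒* ε)).

C → a C b: PREDICT = { 'a' }
C → e: PREDICT = { 'e' }
  'e' is in predict set, so this production goes in M[C, 'e']
C → num: PREDICT = { 'num' }
C → c: PREDICT = { 'c' }

M[C, 'e'] = C → e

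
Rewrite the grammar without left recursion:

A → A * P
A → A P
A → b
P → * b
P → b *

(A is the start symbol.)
A → b A'
A' → * P A'
A' → P A'
A' → ε
P → * b
P → b *

A is directly left-recursive. The standard transformation for
  A → A α₁ | ... | A α_m | β₁ | ... | β_n
is
  A  → β₁ A' | ... | β_n A'
  A' → α₁ A' | ... | α_m A' | ε

A → b becomes A → b A'
A → A * P becomes A' → * P A'
A → A P becomes A' → P A'
Add A' → ε

Productions for other non-terminals are unchanged:
  P → * b
  P → b *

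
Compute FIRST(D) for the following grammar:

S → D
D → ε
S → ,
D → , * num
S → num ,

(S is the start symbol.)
To compute FIRST(D), examine every production with D on the left-hand side, reading each right-hand side left to right until a non-nullable symbol is reached.

From D → ε:
  - ε-production, so ε ∈ FIRST(D)
From D → , * num:
  - ',' is a terminal: add ',' and stop

Collecting: FIRST(D) = { ',', ε }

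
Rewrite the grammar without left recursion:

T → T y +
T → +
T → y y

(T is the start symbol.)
T is directly left-recursive. The standard transformation for
  A → A α₁ | ... | A α_m | β₁ | ... | β_n
is
  A  → β₁ A' | ... | β_n A'
  A' → α₁ A' | ... | α_m A' | ε

T → + becomes T → + T'
T → y y becomes T → y y T'
T → T y + becomes T' → y + T'
Add T' → ε

Resulting grammar:
T → + T'
T → y y T'
T' → y + T'
T' → ε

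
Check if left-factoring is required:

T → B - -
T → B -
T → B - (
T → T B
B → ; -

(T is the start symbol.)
Left-factoring is needed when two productions for the same non-terminal
share a common prefix on the right-hand side.

Productions for T:
  T → B - -
  T → B -
  T → B - (
  T → T B

Found common prefix 'B -' in productions for T

Answer: Yes, T has productions with common prefix 'B -'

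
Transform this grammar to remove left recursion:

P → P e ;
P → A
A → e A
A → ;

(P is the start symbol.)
P → A P'
P' → e ; P'
P' → ε
A → e A
A → ;

P is directly left-recursive. The standard transformation for
  A → A α₁ | ... | A α_m | β₁ | ... | β_n
is
  A  → β₁ A' | ... | β_n A'
  A' → α₁ A' | ... | α_m A' | ε

P → A becomes P → A P'
P → P e ; becomes P' → e ; P'
Add P' → ε

Productions for other non-terminals are unchanged:
  A → e A
  A → ;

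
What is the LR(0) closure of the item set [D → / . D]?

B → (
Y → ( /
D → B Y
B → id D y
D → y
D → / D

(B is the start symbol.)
To compute CLOSURE, for each item [A → α.Bβ] where B is a non-terminal, add [B → .γ] for all productions B → γ; repeat for the newly added items until nothing changes.

Start with: [D → / . D]
  [D → / . D] has the dot before D: add [D → . B Y], [D → . y], [D → . / D]
  [D → . B Y] has the dot before B: add [B → . (], [B → . id D y]
No further items can be added.

CLOSURE = { [B → . (], [B → . id D y], [D → . / D], [D → . B Y], [D → . y], [D → / . D] }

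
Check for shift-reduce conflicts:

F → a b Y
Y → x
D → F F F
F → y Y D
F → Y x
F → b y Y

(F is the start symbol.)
Augment with F' → F and build the canonical LR(0) collection (I0 = CLOSURE({[F' → . F]}), then GOTO on every symbol after a dot until no new states appear). It has 17 states:
  I0: { [F → . Y x], [F → . a b Y], [F → . b y Y], [F → . y Y D], [F' → . F], [Y → . x] }  — shift
  I1: { [F' → F .] }  — accept
  I2: { [F → Y . x] }  — shift
  I3: { [F → a . b Y] }  — shift
  I4: { [F → b . y Y] }  — shift
  I5: { [Y → x .] }  — reduce
  I6: { [F → y . Y D], [Y → . x] }  — shift
  I7: { [D → . F F F], [F → . Y x], [F → . a b Y], [F → . b y Y], [F → . y Y D], [F → y Y . D], [Y → . x] }  — shift
  I8: { [F → y Y D .] }  — reduce
  I9: { [D → F . F F], [F → . Y x], [F → . a b Y], [F → . b y Y], [F → . y Y D], [Y → . x] }  — shift
  I10: { [D → F F . F], [F → . Y x], [F → . a b Y], [F → . b y Y], [F → . y Y D], [Y → . x] }  — shift
  I11: { [D → F F F .] }  — reduce
  I12: { [F → b y . Y], [Y → . x] }  — shift
  I13: { [F → b y Y .] }  — reduce
  I14: { [F → a b . Y], [Y → . x] }  — shift
  I15: { [F → a b Y .] }  — reduce
  I16: { [F → Y x .] }  — reduce

No state contains both a complete item and a shift item.

Answer: No shift-reduce conflicts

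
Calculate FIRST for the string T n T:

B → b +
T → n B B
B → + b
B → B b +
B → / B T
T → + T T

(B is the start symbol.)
{ '+', 'n' }

FIRST sets of the non-terminals involved (from the grammar, by fixed-point iteration):
  FIRST(T) = { '+', 'n' }

To compute FIRST(T n T), process the symbols left to right:
Symbol T is a non-terminal. Add FIRST(T) \ {ε} = { '+', 'n' }
T is not nullable (ε ∉ FIRST(T)), so stop here.
FIRST(T n T) = { '+', 'n' }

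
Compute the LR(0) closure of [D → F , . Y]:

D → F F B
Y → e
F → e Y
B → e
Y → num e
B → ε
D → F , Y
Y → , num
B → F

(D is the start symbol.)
{ [D → F , . Y], [Y → . , num], [Y → . e], [Y → . num e] }

Start with: [D → F , . Y]
  [D → F , . Y] has the dot before Y: add [Y → . e], [Y → . num e], [Y → . , num]
No further items can be added.

CLOSURE = { [D → F , . Y], [Y → . , num], [Y → . e], [Y → . num e] }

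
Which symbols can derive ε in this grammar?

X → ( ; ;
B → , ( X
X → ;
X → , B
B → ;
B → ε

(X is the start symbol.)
{ 'B' }

ε-productions: B → ε
So B is immediately nullable.
No further non-terminal can be added: every production for the remaining non-terminals contains a terminal or a non-nullable non-terminal.
Nullable = { 'B' }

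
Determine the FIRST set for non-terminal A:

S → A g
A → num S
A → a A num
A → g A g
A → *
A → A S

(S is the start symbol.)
{ '*', 'a', 'g', 'num' }

From A → num S:
  - num is a terminal: add 'num' and stop
From A → a A num:
  - a is a terminal: add 'a' and stop
From A → g A g:
  - g is a terminal: add 'g' and stop
From A → *:
  - '*' is a terminal: add '*' and stop
From A → A S:
  - A is the symbol being defined: contributes nothing new
    A is not nullable, so stop

Collecting: FIRST(A) = { '*', 'a', 'g', 'num' }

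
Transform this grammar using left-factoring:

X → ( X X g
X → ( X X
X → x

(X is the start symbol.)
Left-factoring transforms A → αβ₁ | αβ₂ into A → αA' and A' → β₁ | β₂
(α is the longest common prefix among the alternatives). Repeat until
no nonterminal has two alternatives with a common prefix.

Round 1: X has alternatives sharing prefix '( X X'. Introduce X': X → ( X X X'
  Add: X' → g
  Add: X' → ε

No remaining common prefixes — done.

Resulting grammar:
X → ( X X X'
X' → g
X' → ε
X → x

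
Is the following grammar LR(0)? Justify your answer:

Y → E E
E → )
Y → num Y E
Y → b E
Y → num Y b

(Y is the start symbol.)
A grammar is LR(0) if no state in the canonical LR(0) collection has:
  - both a shift item (dot before a terminal) and a complete item (shift-reduce conflict), or
  - two or more complete items (reduce-reduce conflict; the accept item [Y' → Y .] counts as a complete item here).

Augment with Y' → Y and build the canonical LR(0) collection (I0 = CLOSURE({[Y' → . Y]}), then GOTO on every symbol after a dot until no new states appear). It has 11 states:
  I0: { [E → . )], [Y → . E E], [Y → . b E], [Y → . num Y E], [Y → . num Y b], [Y' → . Y] }  — shift
  I1: { [E → ) .] }  — reduce
  I2: { [E → . )], [Y → E . E] }  — shift
  I3: { [Y' → Y .] }  — accept
  I4: { [E → . )], [Y → b . E] }  — shift
  I5: { [E → . )], [Y → . E E], [Y → . b E], [Y → . num Y E], [Y → . num Y b], [Y → num . Y E], [Y → num . Y b] }  — shift
  I6: { [E → . )], [Y → num Y . E], [Y → num Y . b] }  — shift
  I7: { [Y → num Y E .] }  — reduce
  I8: { [Y → num Y b .] }  — reduce
  I9: { [Y → b E .] }  — reduce
  I10: { [Y → E E .] }  — reduce

Every state is either a pure shift/goto state or contains exactly one complete item and nothing to shift — no conflicts. The grammar is LR(0).

Answer: Yes, the grammar is LR(0)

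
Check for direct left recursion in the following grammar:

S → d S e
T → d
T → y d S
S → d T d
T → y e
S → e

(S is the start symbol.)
No direct left recursion

Direct left recursion occurs when N → N α for some non-terminal N (the right-hand side begins with the left-hand side itself).

S → d S e: starts with d
T → d: starts with d
T → y d S: starts with y
S → d T d: starts with d
T → y e: starts with y
S → e: starts with e

No direct left recursion found.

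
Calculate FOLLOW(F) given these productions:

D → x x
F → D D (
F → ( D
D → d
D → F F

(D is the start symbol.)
{ $, '(', 'd', 'x' }

To compute FOLLOW(F), find every occurrence of F on a right-hand side N → α F β: add FIRST(β) \ {ε}, and if β is empty or nullable also add FOLLOW(N). Iterate to a fixed point.

In D → F F: F is followed by F, add FIRST(F) \ {ε} = { '(', 'd', 'x' }
In D → F F: F is at the end, add FOLLOW(D)

The FOLLOW sets referred to above (computed the same way, to a fixed point):
  FOLLOW(D) = { $, '(', 'd', 'x' }

Taking the union: FOLLOW(F) = { $, '(', 'd', 'x' }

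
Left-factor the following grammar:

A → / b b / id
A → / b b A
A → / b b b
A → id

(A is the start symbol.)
Left-factoring transforms A → αβ₁ | αβ₂ into A → αA' and A' → β₁ | β₂
(α is the longest common prefix among the alternatives). Repeat until
no nonterminal has two alternatives with a common prefix.

Round 1: A has alternatives sharing prefix '/ b b'. Introduce A': A → / b b A'
  Add: A' → / id
  Add: A' → A
  Add: A' → b

No remaining common prefixes — done.

Resulting grammar:
A → / b b A'
A' → / id
A' → A
A' → b
A → id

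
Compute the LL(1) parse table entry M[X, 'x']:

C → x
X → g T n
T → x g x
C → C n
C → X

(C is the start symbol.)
To find M[X, 'x'], we find productions for X where 'x' is in the predict set (PREDICT(N → α) = (FIRST(α) \ {ε}) ∪ (FOLLOW(N) if α ⇒* ε)).

X → g T n: PREDICT = { 'g' }

M[X, 'x'] is empty (no production applies)

Answer: Empty (error entry)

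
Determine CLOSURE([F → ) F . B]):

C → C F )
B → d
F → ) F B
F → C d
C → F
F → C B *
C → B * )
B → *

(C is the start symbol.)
Start with: [F → ) F . B]
  [F → ) F . B] has the dot before B: add [B → . d], [B → . *]
No further items can be added.

CLOSURE = { [B → . *], [B → . d], [F → ) F . B] }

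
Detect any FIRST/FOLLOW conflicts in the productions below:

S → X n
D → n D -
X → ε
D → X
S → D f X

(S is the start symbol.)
No FIRST/FOLLOW conflicts.

Nullable non-terminals: D, X.
FIRST sets used below: FIRST(X) = { ε }

D: nullable alternative(s) D → X; FOLLOW(D) = { '-', 'f' }
  D → n D -: FIRST \ {ε} = { 'n' } — disjoint from FOLLOW(D)
  D → X: FIRST \ {ε} = { } — this is the only nullable alternative, skip
X has a nullable alternative but only one production, so nothing to check.

S has no nullable alternative, so no FIRST/FOLLOW check is needed there.

No FIRST/FOLLOW conflicts found.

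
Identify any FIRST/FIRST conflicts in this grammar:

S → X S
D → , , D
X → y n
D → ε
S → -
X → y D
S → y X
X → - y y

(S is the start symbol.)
FIRST sets of the non-terminals at (or reachable through a nullable prefix from) the front of some alternative:
  FIRST(X) = { '-', 'y' }

Productions for S:
  S → X S: FIRST = { '-', 'y' }
  S → -: FIRST = { '-' }
  S → y X: FIRST = { 'y' }
Productions for D:
  D → , , D: FIRST = { ',' }
  D → ε: FIRST = { ε }
Productions for X:
  X → y n: FIRST = { 'y' }
  X → y D: FIRST = { 'y' }
  X → - y y: FIRST = { '-' }

Conflict for S: S → X S and S → -
  Overlap: { '-' }
Conflict for S: S → X S and S → y X
  Overlap: { 'y' }
Conflict for X: X → y n and X → y D
  Overlap: { 'y' }

Answer: Yes. S → X S / S → '-' on { '-' }; S → X S / S → y X on { 'y' }; X → y n / X → y D on { 'y' }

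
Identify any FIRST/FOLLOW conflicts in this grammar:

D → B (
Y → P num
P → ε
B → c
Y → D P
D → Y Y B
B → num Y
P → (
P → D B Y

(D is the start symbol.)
Yes. P → '(' with FOLLOW(P) on { '(' }; P → D B Y with FOLLOW(P) on { '(', 'c', 'num' }

A FIRST/FOLLOW conflict occurs when a non-terminal N has a nullable alternative N → β (β ⇒* ε) and another alternative N → α with FIRST(α) ∩ FOLLOW(N) ≠ ∅: on such a lookahead the parser cannot decide between expanding α and letting N vanish via β.

Nullable non-terminals: P.
FIRST sets used below: FIRST(D) = { '(', 'c', 'num' }

P: nullable alternative(s) P → ε; FOLLOW(P) = { $, '(', 'c', 'num' }
  P → ε: FIRST \ {ε} = { } — this is the only nullable alternative, skip
  P → (: FIRST \ {ε} = { '(' } — overlaps FOLLOW(P) on { '(' }: CONFLICT
  P → D B Y: FIRST \ {ε} = { '(', 'c', 'num' } — overlaps FOLLOW(P) on { '(', 'c', 'num' }: CONFLICT

B, D, Y have no nullable alternative, so no FIRST/FOLLOW check is needed there.

So the grammar has 2 FIRST/FOLLOW conflicts (marked CONFLICT above).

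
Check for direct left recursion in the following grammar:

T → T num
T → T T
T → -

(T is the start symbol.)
Yes, T is left-recursive

Direct left recursion occurs when N → N α for some non-terminal N (the right-hand side begins with the left-hand side itself).

T → T num: LEFT RECURSIVE (starts with T)
T → T T: LEFT RECURSIVE (starts with T)
T → -: starts with '-'

The grammar has direct left recursion on: T.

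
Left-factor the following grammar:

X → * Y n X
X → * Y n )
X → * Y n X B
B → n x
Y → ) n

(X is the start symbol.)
Left-factoring transforms A → αβ₁ | αβ₂ into A → αA' and A' → β₁ | β₂
(α is the longest common prefix among the alternatives). Repeat until
no nonterminal has two alternatives with a common prefix.

Round 1: X has alternatives sharing prefix '* Y n'. Introduce X': X → * Y n X'
  Add: X' → X
  Add: X' → )
  Add: X' → X B

Round 2: X' has alternatives sharing prefix 'X'. Introduce X'': X' → X X''
  Add: X'' → ε
  Add: X'' → B

No remaining common prefixes — done.

Resulting grammar:
X → * Y n X'
X' → X X''
X'' → ε
X'' → B
X' → )
B → n x
Y → ) n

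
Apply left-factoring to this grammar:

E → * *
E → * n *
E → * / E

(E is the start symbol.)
E → * E'
E' → *
E' → n *
E' → / E

Left-factoring transforms A → αβ₁ | αβ₂ into A → αA' and A' → β₁ | β₂
(α is the longest common prefix among the alternatives). Repeat until
no nonterminal has two alternatives with a common prefix.

Round 1: E has alternatives sharing prefix '*'. Introduce E': E → * E'
  Add: E' → *
  Add: E' → n *
  Add: E' → / E

No remaining common prefixes — done.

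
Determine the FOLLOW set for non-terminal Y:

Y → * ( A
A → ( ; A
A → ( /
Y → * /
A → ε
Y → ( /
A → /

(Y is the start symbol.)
{ $ }

To compute FOLLOW(Y), find every occurrence of Y on a right-hand side N → α Y β: add FIRST(β) \ {ε}, and if β is empty or nullable also add FOLLOW(N). Iterate to a fixed point.

Y is the start symbol, so $ ∈ FOLLOW(Y).
Y does not occur on any right-hand side.

Taking the union: FOLLOW(Y) = { $ }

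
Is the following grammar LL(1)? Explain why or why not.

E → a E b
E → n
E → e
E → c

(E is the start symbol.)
A grammar is LL(1) if for each non-terminal N with multiple productions, the predict sets of those productions are pairwise disjoint, where PREDICT(N → α) = (FIRST(α) \ {ε}) ∪ (FOLLOW(N) if α ⇒* ε).

For E:
  PREDICT(E → a E b) = { 'a' }
  PREDICT(E → n) = { 'n' }
  PREDICT(E → e) = { 'e' }
  PREDICT(E → c) = { 'c' }

All predict sets are disjoint. The grammar IS LL(1).

Answer: Yes, the grammar is LL(1).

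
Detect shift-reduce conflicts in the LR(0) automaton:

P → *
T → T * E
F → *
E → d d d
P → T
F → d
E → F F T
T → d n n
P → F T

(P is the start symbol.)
Yes — I4: [P → T .] vs [T → T . * E]; I5: [F → d .] vs [T → d . n n]; I12: [F → d .] vs [E → d . d d]; I17: [E → F F T .] vs [T → T . * E]; I19: [P → F T .] vs [T → T . * E]

A shift-reduce conflict occurs when an LR(0) state has both:
  - a complete (reduce) item [A → α .] (dot at the end), and
  - a shift item [B → β . c γ] (dot before a terminal).

Augment with P' → P and build the canonical LR(0) collection (I0 = CLOSURE({[P' → . P]}), then GOTO on every symbol after a dot until no new states appear). It has 20 states:
  I0: { [F → . *], [F → . d], [P → . *], [P → . F T], [P → . T], [P' → . P], [T → . T * E], [T → . d n n] }  — shift
  I1: { [F → * .], [P → * .] }  — 2 reduces
  I2: { [P → F . T], [T → . T * E], [T → . d n n] }  — shift
  I3: { [P' → P .] }  — accept
  I4: { [P → T .], [T → T . * E] }  — shift, reduce
  I5: { [F → d .], [T → d . n n] }  — shift, reduce
  I6: { [T → d n . n] }  — shift
  I7: { [T → d n n .] }  — reduce
  I8: { [E → . F F T], [E → . d d d], [F → . *], [F → . d], [T → T * . E] }  — shift
  I9: { [F → * .] }  — reduce
  I10: { [T → T * E .] }  — reduce
  I11: { [E → F . F T], [F → . *], [F → . d] }  — shift
  I12: { [E → d . d d], [F → d .] }  — shift, reduce
  I13: { [E → d d . d] }  — shift
  I14: { [E → d d d .] }  — reduce
  I15: { [E → F F . T], [T → . T * E], [T → . d n n] }  — shift
  I16: { [F → d .] }  — reduce
  I17: { [E → F F T .], [T → T . * E] }  — shift, reduce
  I18: { [T → d . n n] }  — shift
  I19: { [P → F T .], [T → T . * E] }  — shift, reduce

I4 contains reduce item [P → T .] and shift item [T → T . * E] — shift-reduce conflict.
I5 contains reduce item [F → d .] and shift item [T → d . n n] — shift-reduce conflict.
I12 contains reduce item [F → d .] and shift item [E → d . d d] — shift-reduce conflict.
I17 contains reduce item [E → F F T .] and shift item [T → T . * E] — shift-reduce conflict.
I19 contains reduce item [P → F T .] and shift item [T → T . * E] — shift-reduce conflict.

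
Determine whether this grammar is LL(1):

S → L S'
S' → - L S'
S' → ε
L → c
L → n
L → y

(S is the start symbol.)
Yes, the grammar is LL(1).

A grammar is LL(1) if for each non-terminal N with multiple productions, the predict sets of those productions are pairwise disjoint, where PREDICT(N → α) = (FIRST(α) \ {ε}) ∪ (FOLLOW(N) if α ⇒* ε).

Relevant sets:
  FOLLOW(S') = { $ }

For S':
  PREDICT(S' → '-' L S') = { '-' }
  PREDICT(S' → ε) = { $ }
For L:
  PREDICT(L → c) = { 'c' }
  PREDICT(L → n) = { 'n' }
  PREDICT(L → y) = { 'y' }
S has a single production, so nothing to check there.

All predict sets are disjoint. The grammar IS LL(1).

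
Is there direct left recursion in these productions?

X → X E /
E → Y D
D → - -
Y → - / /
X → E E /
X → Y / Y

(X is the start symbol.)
Yes, X is left-recursive

Direct left recursion occurs when N → N α for some non-terminal N (the right-hand side begins with the left-hand side itself).

X → X E /: LEFT RECURSIVE (starts with X)
E → Y D: starts with Y
D → - -: starts with '-'
Y → - / /: starts with '-'
X → E E /: starts with E
X → Y / Y: starts with Y

The grammar has direct left recursion on: X.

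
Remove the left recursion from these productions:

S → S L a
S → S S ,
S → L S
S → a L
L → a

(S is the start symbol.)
S → L S S'
S → a L S'
S' → L a S'
S' → S , S'
S' → ε
L → a

S is directly left-recursive. The standard transformation for
  A → A α₁ | ... | A α_m | β₁ | ... | β_n
is
  A  → β₁ A' | ... | β_n A'
  A' → α₁ A' | ... | α_m A' | ε

S → L S becomes S → L S S'
S → a L becomes S → a L S'
S → S L a becomes S' → L a S'
S → S S , becomes S' → S , S'
Add S' → ε

Productions for other non-terminals are unchanged:
  L → a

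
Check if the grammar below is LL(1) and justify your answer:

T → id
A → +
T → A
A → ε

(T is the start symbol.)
Yes, the grammar is LL(1).

Relevant sets:
  FIRST(A) = { '+', ε }
  FOLLOW(T) = { $ }
  FOLLOW(A) = { $ }

For T:
  PREDICT(T → id) = { 'id' }
  PREDICT(T → A) = { $, '+' }
For A:
  PREDICT(A → '+') = { '+' }
  PREDICT(A → ε) = { $ }

All predict sets are disjoint. The grammar IS LL(1).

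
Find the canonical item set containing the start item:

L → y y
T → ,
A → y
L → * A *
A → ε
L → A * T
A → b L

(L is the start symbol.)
First, augment the grammar with L' → L
I₀ = CLOSURE({ [L' → . L] }):
  [L' → . L] has the dot before L: add [L → . y y], [L → . * A *], [L → . A * T]
  [L → . A * T] has the dot before A: add [A → . y], [A → .], [A → . b L]
No further items can be added.

I₀ = { [A → . b L], [A → . y], [A → .], [L → . * A *], [L → . A * T], [L → . y y], [L' → . L] }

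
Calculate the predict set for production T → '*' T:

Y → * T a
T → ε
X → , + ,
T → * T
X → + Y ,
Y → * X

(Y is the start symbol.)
{ '*' }

PREDICT(T → '*' T) = (FIRST(RHS) \ {ε}) ∪ (FOLLOW(T) if ε ∈ FIRST(RHS), i.e. RHS ⇒* ε)
FIRST('*' T) = { '*' }
ε ∉ FIRST('*' T), so FOLLOW(T) is not added.
PREDICT(T → '*' T) = { '*' }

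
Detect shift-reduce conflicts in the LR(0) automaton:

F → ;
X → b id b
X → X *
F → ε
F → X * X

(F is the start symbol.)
Yes — I0: [F → .] vs [F → . ;]; I7: [X → X * .] vs [X → . b id b]; I8: [F → X * X .] vs [X → X . *]

A shift-reduce conflict occurs when an LR(0) state has both:
  - a complete (reduce) item [A → α .] (dot at the end), and
  - a shift item [B → β . c γ] (dot before a terminal).

Augment with F' → F and build the canonical LR(0) collection (I0 = CLOSURE({[F' → . F]}), then GOTO on every symbol after a dot until no new states appear). It has 10 states:
  I0: { [F → . ;], [F → . X * X], [F → .], [F' → . F], [X → . X *], [X → . b id b] }  — shift, reduce
  I1: { [F → ; .] }  — reduce
  I2: { [F' → F .] }  — accept
  I3: { [F → X . * X], [X → X . *] }  — shift
  I4: { [X → b . id b] }  — shift
  I5: { [X → b id . b] }  — shift
  I6: { [X → b id b .] }  — reduce
  I7: { [F → X * . X], [X → . X *], [X → . b id b], [X → X * .] }  — shift, reduce
  I8: { [F → X * X .], [X → X . *] }  — shift, reduce
  I9: { [X → X * .] }  — reduce

I0 contains reduce item [F → .] and shift items [F → . ;], [X → . b id b] — shift-reduce conflict.
I7 contains reduce item [X → X * .] and shift item [X → . b id b] — shift-reduce conflict.
I8 contains reduce item [F → X * X .] and shift item [X → X . *] — shift-reduce conflict.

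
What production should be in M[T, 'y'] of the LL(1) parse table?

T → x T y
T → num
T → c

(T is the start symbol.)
To find M[T, 'y'], we find productions for T where 'y' is in the predict set (PREDICT(N → α) = (FIRST(α) \ {ε}) ∪ (FOLLOW(N) if α ⇒* ε)).

T → x T y: PREDICT = { 'x' }
T → num: PREDICT = { 'num' }
T → c: PREDICT = { 'c' }

M[T, 'y'] is empty (no production applies)

Answer: Empty (error entry)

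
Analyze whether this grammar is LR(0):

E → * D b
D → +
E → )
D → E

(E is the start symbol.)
A grammar is LR(0) if no state in the canonical LR(0) collection has:
  - both a shift item (dot before a terminal) and a complete item (shift-reduce conflict), or
  - two or more complete items (reduce-reduce conflict; the accept item [E' → E .] counts as a complete item here).

Augment with E' → E and build the canonical LR(0) collection (I0 = CLOSURE({[E' → . E]}), then GOTO on every symbol after a dot until no new states appear). It has 8 states:
  I0: { [E → . )], [E → . * D b], [E' → . E] }  — shift
  I1: { [E → ) .] }  — reduce
  I2: { [D → . +], [D → . E], [E → * . D b], [E → . )], [E → . * D b] }  — shift
  I3: { [E' → E .] }  — accept
  I4: { [D → + .] }  — reduce
  I5: { [E → * D . b] }  — shift
  I6: { [D → E .] }  — reduce
  I7: { [E → * D b .] }  — reduce

Every state is either a pure shift/goto state or contains exactly one complete item and nothing to shift — no conflicts. The grammar is LR(0).

Answer: Yes, the grammar is LR(0)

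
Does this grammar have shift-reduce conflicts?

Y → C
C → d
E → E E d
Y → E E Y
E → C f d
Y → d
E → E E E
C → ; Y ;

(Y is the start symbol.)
Yes — I2: [Y → C .] vs [E → C . f d]; I9: [E → E E E .] vs [C → . ; Y ;]; I12: [E → E E E .] vs [C → . ; Y ;]

A shift-reduce conflict occurs when an LR(0) state has both:
  - a complete (reduce) item [A → α .] (dot at the end), and
  - a shift item [B → β . c γ] (dot before a terminal).

Augment with Y' → Y and build the canonical LR(0) collection (I0 = CLOSURE({[Y' → . Y]}), then GOTO on every symbol after a dot until no new states appear). It has 18 states:
  I0: { [C → . ; Y ;], [C → . d], [E → . C f d], [E → . E E E], [E → . E E d], [Y → . C], [Y → . E E Y], [Y → . d], [Y' → . Y] }  — shift
  I1: { [C → . ; Y ;], [C → . d], [C → ; . Y ;], [E → . C f d], [E → . E E E], [E → . E E d], [Y → . C], [Y → . E E Y], [Y → . d] }  — shift
  I2: { [E → C . f d], [Y → C .] }  — shift, reduce
  I3: { [C → . ; Y ;], [C → . d], [E → . C f d], [E → . E E E], [E → . E E d], [E → E . E E], [E → E . E d], [Y → E . E Y] }  — shift
  I4: { [Y' → Y .] }  — accept
  I5: { [C → d .], [Y → d .] }  — 2 reduces
  I6: { [E → C . f d] }  — shift
  I7: { [C → . ; Y ;], [C → . d], [E → . C f d], [E → . E E E], [E → . E E d], [E → E . E E], [E → E . E d], [E → E E . E], [E → E E . d], [Y → . C], [Y → . E E Y], [Y → . d], [Y → E E . Y] }  — shift
  I8: { [C → d .] }  — reduce
  I9: { [C → . ; Y ;], [C → . d], [E → . C f d], [E → . E E E], [E → . E E d], [E → E . E E], [E → E . E d], [E → E E . E], [E → E E . d], [E → E E E .], [Y → E . E Y] }  — shift, reduce
  I10: { [Y → E E Y .] }  — reduce
  I11: { [C → d .], [E → E E d .], [Y → d .] }  — 3 reduces
  I12: { [C → . ; Y ;], [C → . d], [E → . C f d], [E → . E E E], [E → . E E d], [E → E . E E], [E → E . E d], [E → E E . E], [E → E E . d], [E → E E E .], [Y → . C], [Y → . E E Y], [Y → . d], [Y → E E . Y] }  — shift, reduce
  I13: { [C → d .], [E → E E d .] }  — 2 reduces
  I14: { [E → C f . d] }  — shift
  I15: { [E → C f d .] }  — reduce
  I16: { [C → ; Y . ;] }  — shift
  I17: { [C → ; Y ; .] }  — reduce

I2 contains reduce item [Y → C .] and shift item [E → C . f d] — shift-reduce conflict.
I9 contains reduce item [E → E E E .] and shift items [C → . ; Y ;], [C → . d], [E → E E . d] — shift-reduce conflict.
I12 contains reduce item [E → E E E .] and shift items [C → . ; Y ;], [C → . d], [E → E E . d], [Y → . d] — shift-reduce conflict.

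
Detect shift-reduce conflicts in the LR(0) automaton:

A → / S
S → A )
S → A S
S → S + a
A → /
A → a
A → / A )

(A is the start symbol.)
A shift-reduce conflict occurs when an LR(0) state has both:
  - a complete (reduce) item [A → α .] (dot at the end), and
  - a shift item [B → β . c γ] (dot before a terminal).

Augment with A' → A and build the canonical LR(0) collection (I0 = CLOSURE({[A' → . A]}), then GOTO on every symbol after a dot until no new states appear). It has 12 states:
  I0: { [A → . / A )], [A → . / S], [A → . /], [A → . a], [A' → . A] }  — shift
  I1: { [A → . / A )], [A → . / S], [A → . /], [A → . a], [A → / . A )], [A → / . S], [A → / .], [S → . A )], [S → . A S], [S → . S + a] }  — shift, reduce
  I2: { [A' → A .] }  — accept
  I3: { [A → a .] }  — reduce
  I4: { [A → . / A )], [A → . / S], [A → . /], [A → . a], [A → / A . )], [S → . A )], [S → . A S], [S → . S + a], [S → A . )], [S → A . S] }  — shift
  I5: { [A → / S .], [S → S . + a] }  — shift, reduce
  I6: { [S → S + . a] }  — shift
  I7: { [S → S + a .] }  — reduce
  I8: { [A → / A ) .], [S → A ) .] }  — 2 reduces
  I9: { [A → . / A )], [A → . / S], [A → . /], [A → . a], [S → . A )], [S → . A S], [S → . S + a], [S → A . )], [S → A . S] }  — shift
  I10: { [S → A S .], [S → S . + a] }  — shift, reduce
  I11: { [S → A ) .] }  — reduce

I1 contains reduce item [A → / .] and shift items [A → . /], [A → . / A )], [A → . / S], [A → . a] — shift-reduce conflict.
I5 contains reduce item [A → / S .] and shift item [S → S . + a] — shift-reduce conflict.
I10 contains reduce item [S → A S .] and shift item [S → S . + a] — shift-reduce conflict.

Answer: Yes — I1: [A → / .] vs [A → . /]; I5: [A → / S .] vs [S → S . + a]; I10: [S → A S .] vs [S → S . + a]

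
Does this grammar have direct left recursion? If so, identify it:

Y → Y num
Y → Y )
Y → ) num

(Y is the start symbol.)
Direct left recursion occurs when N → N α for some non-terminal N (the right-hand side begins with the left-hand side itself).

Y → Y num: LEFT RECURSIVE (starts with Y)
Y → Y ): LEFT RECURSIVE (starts with Y)
Y → ) num: starts with ')'

The grammar has direct left recursion on: Y.

Answer: Yes, Y is left-recursive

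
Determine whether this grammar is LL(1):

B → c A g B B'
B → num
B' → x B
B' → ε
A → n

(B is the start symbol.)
No. Predict set conflict for B': { 'x' }

A grammar is LL(1) if for each non-terminal N with multiple productions, the predict sets of those productions are pairwise disjoint, where PREDICT(N → α) = (FIRST(α) \ {ε}) ∪ (FOLLOW(N) if α ⇒* ε).

Relevant sets:
  FOLLOW(B') = { $, 'x' }

For B:
  PREDICT(B → c A g B B') = { 'c' }
  PREDICT(B → num) = { 'num' }
For B':
  PREDICT(B' → x B) = { 'x' }
  PREDICT(B' → ε) = { $, 'x' }
A has a single production, so nothing to check there.

Conflict found: Predict set conflict for B': { 'x' }
The grammar is NOT LL(1).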